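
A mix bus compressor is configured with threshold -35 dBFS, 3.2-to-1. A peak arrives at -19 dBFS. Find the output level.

-30 dBFS

-19 dBFS sits 16 dB over threshold.
At 3.2:1 the overshoot is divided by 3.2, leaving 5 dB above threshold.
That puts the output at -30 dBFS.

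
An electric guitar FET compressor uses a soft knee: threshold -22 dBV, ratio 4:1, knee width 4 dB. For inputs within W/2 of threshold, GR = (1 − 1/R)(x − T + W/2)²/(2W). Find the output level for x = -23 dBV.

-23.09375 dBV

x − T + W/2 = -23 − (-22) + 2 = 1.
GR = (1 − 1/4) × 1² / 8 = 0.75 × 1 / 8 = 0.09375 dB.
Output = -23 − 0.09375 = -23.09375 dBV.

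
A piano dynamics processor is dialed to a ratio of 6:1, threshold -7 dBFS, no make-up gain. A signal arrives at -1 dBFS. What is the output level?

-6 dBFS

-1 dBFS sits 6 dB over threshold.
At 6:1 the overshoot is divided by 6, leaving 1 dB above threshold.
So the level is -7 + 1 = -6 dBFS.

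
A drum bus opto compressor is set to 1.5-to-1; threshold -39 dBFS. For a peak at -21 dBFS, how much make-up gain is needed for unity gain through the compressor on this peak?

6 dB

Overshoot 18 dB → 18/1.5 = 12 dB after compression, so the compressed level is -39 + 12 = -27 dBFS.
Make-up = target − compressed = -21 − (-27) = 6 dB.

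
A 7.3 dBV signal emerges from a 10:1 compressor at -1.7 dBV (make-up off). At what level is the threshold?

-2.7 dBV

Input is 10 dB above T (since output overshoot × R = input overshoot: (-1.7 − T)·10 = 7.3 − T gives T = -2.7 dBV).
Check: -2.7 + (7.3 − (-2.7))/10 = -2.7 + 1 = -1.7 dBV. ✓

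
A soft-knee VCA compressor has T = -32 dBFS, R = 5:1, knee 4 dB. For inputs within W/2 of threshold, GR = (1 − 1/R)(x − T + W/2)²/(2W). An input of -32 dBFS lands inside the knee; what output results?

x − T + W/2 = -32 − (-32) + 2 = 2.
GR = (1 − 1/5) × 2² / 8 = 0.8 × 4 / 8 = 0.4 dB.
Output = -32 − 0.4 = -32.4 dBFS.

-32.4 dBFS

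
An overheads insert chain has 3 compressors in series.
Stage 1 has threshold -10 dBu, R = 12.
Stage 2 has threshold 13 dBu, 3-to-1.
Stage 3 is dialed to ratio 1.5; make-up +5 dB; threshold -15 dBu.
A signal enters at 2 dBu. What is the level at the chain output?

Stage 1: 2 dBu is 12 dB over -10 dBu; at 12:1 that becomes 1 dB over, giving -9 dBu.
Stage 2: -9 dBu ≤ 13 dBu, so stage 2 doesn't engage; output -9 dBu.
Stage 3: overshoot 6 dB → 6/1.5 = 4 dB → -11 dBu; +5 dB make-up → -6 dBu.

-6 dBu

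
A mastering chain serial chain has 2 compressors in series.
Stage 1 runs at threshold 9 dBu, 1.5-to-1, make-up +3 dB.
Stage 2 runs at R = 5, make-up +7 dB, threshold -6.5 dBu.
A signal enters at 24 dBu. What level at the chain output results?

Stage 1: 24 dBu is 15 dB over 9 dBu; at 1.5:1 that becomes 10 dB over, giving 19 dBu; +3 dB make-up → 22 dBu.
Stage 2: 22 dBu is 28.5 dB over -6.5 dBu; at 5:1 that becomes 5.7 dB over, giving -0.8 dBu; +7 dB make-up → 6.2 dBu.

6.2 dBu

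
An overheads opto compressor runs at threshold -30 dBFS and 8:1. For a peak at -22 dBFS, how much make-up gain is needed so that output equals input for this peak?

7 dB

The peak compresses to -30 + 8/8 = -29 dBFS.
To reach -22 dBFS requires -22 − (-29) = 7 dB of make-up.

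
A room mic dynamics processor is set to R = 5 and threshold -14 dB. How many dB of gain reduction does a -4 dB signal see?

8 dB

Overshoot = -4 − (-14) = 10 dB.
A 5:1 ratio leaves 2 dB of that excess.
Gain reduction = 10 − 2 = 8 dB.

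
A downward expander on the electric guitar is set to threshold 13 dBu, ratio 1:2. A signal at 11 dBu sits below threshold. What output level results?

The input is 2 dB below the 13 dBu threshold.
A 1:2 expander multiplies undershoot by 2: 2 × 2 = 4 dB below threshold.
Output = 13 − 4 = 9 dBu.

9 dBu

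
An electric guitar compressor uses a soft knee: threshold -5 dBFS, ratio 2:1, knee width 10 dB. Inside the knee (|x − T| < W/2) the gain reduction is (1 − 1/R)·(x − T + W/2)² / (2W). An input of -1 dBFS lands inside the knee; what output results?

x − T + W/2 = -1 − (-5) + 5 = 9.
GR = (1 − 1/2) × 9² / 20 = 0.5 × 81 / 20 = 2.025 dB.
Output = -1 − 2.025 = -3.025 dBFS.

-3.025 dBFS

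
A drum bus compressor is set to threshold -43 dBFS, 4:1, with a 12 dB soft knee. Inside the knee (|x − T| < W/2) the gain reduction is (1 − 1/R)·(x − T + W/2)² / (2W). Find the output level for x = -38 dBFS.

-41.78125 dBFS

x − T + W/2 = -38 − (-43) + 6 = 11.
GR = (1 − 1/4) × 11² / 24 = 0.75 × 121 / 24 = 3.78125 dB.
Output = -38 − 3.78125 = -41.78125 dBFS.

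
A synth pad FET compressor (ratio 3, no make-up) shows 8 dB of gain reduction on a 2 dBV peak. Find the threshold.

Let T be the threshold. Output overshoot = (input overshoot)/R, so -6 − T = (2 − T)/3.
3·(-6 − T) = 2 − T → 2·T = -18 − 2 = -20.
T = -20/2 = -10 dBV.

-10 dBV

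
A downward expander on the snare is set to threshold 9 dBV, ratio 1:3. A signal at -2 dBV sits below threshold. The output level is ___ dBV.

-24 dBV

Below threshold, a 1:3 expander applies gain = (3−1)×(T − x) of attenuation.
(3−1) × 11 = 22 dB, so output = -2 − 22 = -24 dBV.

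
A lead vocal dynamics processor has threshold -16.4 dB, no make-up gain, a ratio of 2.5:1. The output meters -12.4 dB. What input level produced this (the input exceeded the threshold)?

-6.4 dB

That's 4 dB above the -16.4 dB threshold.
Input overshoot = R × output overshoot = 10 dB → input = -16.4 + 10 = -6.4 dB.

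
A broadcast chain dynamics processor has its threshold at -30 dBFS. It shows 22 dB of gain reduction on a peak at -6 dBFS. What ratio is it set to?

Input overshoot = -6 − (-30) = 24 dB.
Output overshoot = 24 − 22 = 2 dB.
Ratio = input overshoot / output overshoot = 24 / 2 = 12.

12:1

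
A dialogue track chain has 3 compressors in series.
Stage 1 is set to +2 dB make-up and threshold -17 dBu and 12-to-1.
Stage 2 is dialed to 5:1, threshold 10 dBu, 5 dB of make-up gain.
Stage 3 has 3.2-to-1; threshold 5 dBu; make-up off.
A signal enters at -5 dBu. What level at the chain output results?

-9 dBu

Stage 1: -5 dBu is 12 dB over -17 dBu; at 12:1 that becomes 1 dB over, giving -16 dBu; +2 dB make-up → -14 dBu.
Stage 2: below threshold (-14 ≤ 10); passes unchanged; make-up brings it to -9 dBu.
Stage 3: below threshold (-9 ≤ 5); passes unchanged; output -9 dBu.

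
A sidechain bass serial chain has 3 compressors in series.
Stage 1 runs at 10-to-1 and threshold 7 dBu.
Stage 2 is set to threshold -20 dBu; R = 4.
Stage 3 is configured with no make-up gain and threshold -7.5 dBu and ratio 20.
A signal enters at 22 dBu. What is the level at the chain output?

-12.875 dBu

Stage 1: 15 dB above 7 dBu, reduced 10:1 to 1.5 dB above → 8.5 dBu.
Stage 2: 28.5 dB above -20 dBu, reduced 4:1 to 7.125 dB above → -12.875 dBu.
Stage 3: -12.875 dBu is at or below the -7.5 dBu threshold — no compression; output -12.875 dBu.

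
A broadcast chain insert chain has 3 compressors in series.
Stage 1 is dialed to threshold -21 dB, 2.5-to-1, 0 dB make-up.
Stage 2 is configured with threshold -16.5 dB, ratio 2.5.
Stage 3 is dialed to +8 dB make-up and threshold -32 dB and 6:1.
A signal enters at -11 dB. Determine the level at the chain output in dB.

Stage 1: 10 dB above -21 dB, reduced 2.5:1 to 4 dB above → -17 dB.
Stage 2: below threshold (-17 ≤ -16.5); passes unchanged; output -17 dB.
Stage 3: 15 dB above -32 dB, reduced 6:1 to 2.5 dB above → -29.5 dB; +8 dB make-up → -21.5 dB.

-21.5 dB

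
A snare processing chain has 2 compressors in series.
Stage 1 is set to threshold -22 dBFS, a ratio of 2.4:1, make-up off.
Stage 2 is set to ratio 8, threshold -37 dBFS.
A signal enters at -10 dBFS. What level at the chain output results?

-34.5 dBFS

Stage 1: overshoot 12 dB → 12/2.4 = 5 dB → -17 dBFS.
Stage 2: overshoot 20 dB → 20/8 = 2.5 dB → -34.5 dBFS.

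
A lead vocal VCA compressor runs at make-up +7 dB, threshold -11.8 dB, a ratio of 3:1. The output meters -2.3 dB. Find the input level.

Before make-up, the level was -2.3 − 7 = -9.3 dB.
The compressed level sits -9.3 − (-11.8) = 2.5 dB over threshold.
Undo the ratio: input overshoot = 2.5 × 3 = 7.5 dB, giving input = -4.3 dB.

-4.3 dB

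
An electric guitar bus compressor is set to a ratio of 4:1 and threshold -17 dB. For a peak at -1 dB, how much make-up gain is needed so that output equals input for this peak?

12 dB

The peak compresses to -17 + 16/4 = -13 dB.
To reach -1 dB requires -1 − (-13) = 12 dB of make-up.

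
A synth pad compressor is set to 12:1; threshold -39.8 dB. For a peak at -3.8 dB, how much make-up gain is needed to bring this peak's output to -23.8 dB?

The peak compresses to -39.8 + 36/12 = -36.8 dB.
To reach -23.8 dB requires -23.8 − (-36.8) = 13 dB of make-up.

13 dB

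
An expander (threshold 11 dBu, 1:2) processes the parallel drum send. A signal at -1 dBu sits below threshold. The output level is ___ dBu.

Below threshold, a 1:2 expander applies gain = (2−1)×(T − x) of attenuation.
(2−1) × 12 = 12 dB, so output = -1 − 12 = -13 dBu.

-13 dBu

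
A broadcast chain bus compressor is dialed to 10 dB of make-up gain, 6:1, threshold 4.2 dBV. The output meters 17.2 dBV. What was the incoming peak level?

Stripping the +10 dB make-up gives 7.2 dBV at the gain stage.
That's 3 dB above the 4.2 dBV threshold.
Input overshoot = R × output overshoot = 18 dB → input = 4.2 + 18 = 22.2 dBV.

22.2 dBV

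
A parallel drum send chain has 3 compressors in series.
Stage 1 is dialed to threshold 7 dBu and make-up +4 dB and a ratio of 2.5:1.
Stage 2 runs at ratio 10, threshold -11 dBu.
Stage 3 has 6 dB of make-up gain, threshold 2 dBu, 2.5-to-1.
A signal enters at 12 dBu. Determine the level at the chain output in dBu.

-2.6 dBu

Stage 1: 5 dB above 7 dBu, reduced 2.5:1 to 2 dB above → 9 dBu; +4 dB make-up → 13 dBu.
Stage 2: overshoot 24 dB → 24/10 = 2.4 dB → -8.6 dBu.
Stage 3: -8.6 dBu is at or below the 2 dBu threshold — no compression; make-up brings it to -2.6 dBu.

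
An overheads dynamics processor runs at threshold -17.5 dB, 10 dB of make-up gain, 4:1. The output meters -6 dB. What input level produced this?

Before make-up, the level was -6 − 10 = -16 dB.
That's 1.5 dB above the -17.5 dB threshold.
Input overshoot = R × output overshoot = 6 dB → input = -17.5 + 6 = -11.5 dB.

-11.5 dB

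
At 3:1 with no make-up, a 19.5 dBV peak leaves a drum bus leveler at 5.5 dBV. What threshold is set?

Input is 21 dB above T (since output overshoot × R = input overshoot: (5.5 − T)·3 = 19.5 − T gives T = -1.5 dBV).
Check: -1.5 + (19.5 − (-1.5))/3 = -1.5 + 7 = 5.5 dBV. ✓

-1.5 dBV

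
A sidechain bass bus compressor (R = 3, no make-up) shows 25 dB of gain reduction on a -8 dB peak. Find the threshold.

-45.5 dB

Gain reduction = -8 − (-33) = 25 dB; output overshoot = GR / (R − 1) = 25 / 2 = 12.5 dB.
Threshold = output − output overshoot = -33 − 12.5 = -45.5 dB.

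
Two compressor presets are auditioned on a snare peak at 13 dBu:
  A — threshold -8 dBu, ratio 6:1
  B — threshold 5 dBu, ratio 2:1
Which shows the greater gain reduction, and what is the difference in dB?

A: GR = 21 − 21/6 = 17.5 dB.
B: GR = 8 − 8/2 = 4 dB.
A reduces 13.5 dB more.

A, by 13.5 dB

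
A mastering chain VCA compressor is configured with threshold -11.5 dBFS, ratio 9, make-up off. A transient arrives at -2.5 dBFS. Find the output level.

The input is 9 dB above the -11.5 dBFS threshold.
The 9 dB excess becomes 1 dB after 9:1 reduction.
Output = -11.5 + 1 = -10.5 dBFS.

-10.5 dBFS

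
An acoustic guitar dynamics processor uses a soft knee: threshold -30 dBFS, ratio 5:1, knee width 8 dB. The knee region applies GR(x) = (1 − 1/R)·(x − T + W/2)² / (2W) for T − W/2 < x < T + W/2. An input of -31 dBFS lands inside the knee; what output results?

x − T + W/2 = -31 − (-30) + 4 = 3.
GR = (1 − 1/5) × 3² / 16 = 0.8 × 9 / 16 = 0.45 dB.
Output = -31 − 0.45 = -31.45 dBFS.

-31.45 dBFS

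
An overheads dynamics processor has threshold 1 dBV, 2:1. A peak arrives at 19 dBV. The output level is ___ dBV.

10 dBV

19 dBV sits 18 dB over threshold.
2:1 compression reduces that to 18/2 = 9 dB over.
So the level is 1 + 9 = 10 dBV.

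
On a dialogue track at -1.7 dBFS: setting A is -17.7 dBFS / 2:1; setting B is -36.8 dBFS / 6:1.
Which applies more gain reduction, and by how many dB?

B, by 21.25 dB

A: GR = 16 − 16/2 = 8 dB.
B: GR = 35.1 − 35.1/6 = 29.25 dB.
B applies 21.25 dB more gain reduction.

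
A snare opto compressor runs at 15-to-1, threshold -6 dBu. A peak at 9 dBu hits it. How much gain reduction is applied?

14 dB

Overshoot = 9 − (-6) = 15 dB.
At 15:1, output sits 15/15 = 1 dB above threshold.
GR = overshoot in − overshoot out = 15 − 1 = 14 dB.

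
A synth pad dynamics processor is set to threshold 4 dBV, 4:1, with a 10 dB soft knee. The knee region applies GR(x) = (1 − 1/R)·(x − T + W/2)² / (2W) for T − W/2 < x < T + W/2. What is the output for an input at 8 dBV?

x − T + W/2 = 8 − 4 + 5 = 9.
GR = (1 − 1/4) × 9² / 20 = 0.75 × 81 / 20 = 3.0375 dB.
Output = 8 − 3.0375 = 4.9625 dBV.

4.9625 dBV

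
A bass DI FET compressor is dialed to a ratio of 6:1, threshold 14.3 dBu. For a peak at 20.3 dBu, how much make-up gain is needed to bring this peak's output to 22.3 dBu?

7 dB

Overshoot 6 dB → 6/6 = 1 dB after compression, so the compressed level is 14.3 + 1 = 15.3 dBu.
Make-up = target − compressed = 22.3 − 15.3 = 7 dB.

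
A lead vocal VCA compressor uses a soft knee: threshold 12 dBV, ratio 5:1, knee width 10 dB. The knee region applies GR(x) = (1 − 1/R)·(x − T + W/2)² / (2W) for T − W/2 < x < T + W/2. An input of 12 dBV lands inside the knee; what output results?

x − T + W/2 = 12 − 12 + 5 = 5.
GR = (1 − 1/5) × 5² / 20 = 0.8 × 25 / 20 = 1 dB.
Output = 12 − 1 = 11 dBV.

11 dBV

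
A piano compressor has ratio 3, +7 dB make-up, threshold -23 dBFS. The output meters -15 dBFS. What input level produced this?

Remove make-up: -15 − 7 = -22 dBFS.
The compressed level sits -22 − (-23) = 1 dB over threshold.
Before 3:1 compression the overshoot was 1 × 3 = 3 dB, so input = -23 + 3 = -20 dBFS.

-20 dBFS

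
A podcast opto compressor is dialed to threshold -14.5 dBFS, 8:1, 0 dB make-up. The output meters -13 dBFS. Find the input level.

Post-compression overshoot = -13 − (-14.5) = 1.5 dB.
Undo the ratio: input overshoot = 1.5 × 8 = 12 dB, giving input = -2.5 dBFS.

-2.5 dBFS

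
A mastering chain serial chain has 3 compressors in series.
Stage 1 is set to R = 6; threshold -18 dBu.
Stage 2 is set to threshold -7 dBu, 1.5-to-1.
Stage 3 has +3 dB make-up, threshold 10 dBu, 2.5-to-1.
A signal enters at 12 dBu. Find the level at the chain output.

-10 dBu

Stage 1: overshoot 30 dB → 30/6 = 5 dB → -13 dBu.
Stage 2: -13 dBu ≤ -7 dBu, so stage 2 doesn't engage; output -13 dBu.
Stage 3: -13 dBu is at or below the 10 dBu threshold — no compression; make-up brings it to -10 dBu.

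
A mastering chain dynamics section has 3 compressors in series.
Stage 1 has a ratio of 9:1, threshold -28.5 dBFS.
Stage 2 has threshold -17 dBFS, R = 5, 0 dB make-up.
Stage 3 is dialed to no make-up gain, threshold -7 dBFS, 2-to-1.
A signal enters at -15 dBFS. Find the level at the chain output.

-27 dBFS

Stage 1: -15 dBFS is 13.5 dB over -28.5 dBFS; at 9:1 that becomes 1.5 dB over, giving -27 dBFS.
Stage 2: -27 dBFS is at or below the -17 dBFS threshold — no compression; output -27 dBFS.
Stage 3: -27 dBFS ≤ -7 dBFS, so stage 3 doesn't engage; output -27 dBFS.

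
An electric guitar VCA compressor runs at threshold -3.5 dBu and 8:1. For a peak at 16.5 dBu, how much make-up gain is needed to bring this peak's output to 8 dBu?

Without make-up, output = threshold + overshoot/8 = -3.5 + 2.5 = -1 dBu.
Gap to target: 9 dB.

9 dB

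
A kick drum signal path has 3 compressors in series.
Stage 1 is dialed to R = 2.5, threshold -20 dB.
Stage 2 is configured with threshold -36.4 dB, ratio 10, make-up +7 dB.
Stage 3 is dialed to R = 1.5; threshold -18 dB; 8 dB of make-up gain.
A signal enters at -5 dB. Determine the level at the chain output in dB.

Stage 1: 15 dB above -20 dB, reduced 2.5:1 to 6 dB above → -14 dB.
Stage 2: -14 dB is 22.4 dB over -36.4 dB; at 10:1 that becomes 2.24 dB over, giving -34.16 dB; +7 dB make-up → -27.16 dB.
Stage 3: -27.16 dB is at or below the -18 dB threshold — no compression; make-up brings it to -19.16 dB.

-19.16 dB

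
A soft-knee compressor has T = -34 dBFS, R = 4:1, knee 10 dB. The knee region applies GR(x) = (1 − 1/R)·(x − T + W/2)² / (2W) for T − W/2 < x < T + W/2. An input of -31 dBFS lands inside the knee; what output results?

-33.4 dBFS

x − T + W/2 = -31 − (-34) + 5 = 8.
GR = (1 − 1/4) × 8² / 20 = 0.75 × 64 / 20 = 2.4 dB.
Output = -31 − 2.4 = -33.4 dBFS.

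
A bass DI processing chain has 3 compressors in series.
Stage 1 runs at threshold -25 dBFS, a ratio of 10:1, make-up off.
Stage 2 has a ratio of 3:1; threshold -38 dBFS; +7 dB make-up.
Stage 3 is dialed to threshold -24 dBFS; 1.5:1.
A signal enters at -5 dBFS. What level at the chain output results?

-26 dBFS

Stage 1: -5 dBFS is 20 dB over -25 dBFS; at 10:1 that becomes 2 dB over, giving -23 dBFS.
Stage 2: 15 dB above -38 dBFS, reduced 3:1 to 5 dB above → -33 dBFS; +7 dB make-up → -26 dBFS.
Stage 3: -26 dBFS ≤ -24 dBFS, so stage 3 doesn't engage; output -26 dBFS.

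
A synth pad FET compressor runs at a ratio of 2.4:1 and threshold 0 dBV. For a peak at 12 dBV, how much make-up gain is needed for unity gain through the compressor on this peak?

The peak compresses to 0 + 12/2.4 = 5 dBV.
To reach 12 dBV requires 12 − 5 = 7 dB of make-up.

7 dB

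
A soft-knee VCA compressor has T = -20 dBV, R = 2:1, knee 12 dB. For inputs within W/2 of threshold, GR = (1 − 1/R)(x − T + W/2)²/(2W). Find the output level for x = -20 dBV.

x − T + W/2 = -20 − (-20) + 6 = 6.
GR = (1 − 1/2) × 6² / 24 = 0.5 × 36 / 24 = 0.75 dB.
Output = -20 − 0.75 = -20.75 dBV.

-20.75 dBV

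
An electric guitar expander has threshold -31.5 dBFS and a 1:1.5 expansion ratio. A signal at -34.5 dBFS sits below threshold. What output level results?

The input is 3 dB below the -31.5 dBFS threshold.
A 1:1.5 expander multiplies undershoot by 1.5: 3 × 1.5 = 4.5 dB below threshold.
Output = -31.5 − 4.5 = -36 dBFS.

-36 dBFS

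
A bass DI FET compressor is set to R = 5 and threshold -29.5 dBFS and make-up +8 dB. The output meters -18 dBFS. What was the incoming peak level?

-12 dBFS

Stripping the +8 dB make-up gives -26 dBFS at the gain stage.
Post-compression overshoot = -26 − (-29.5) = 3.5 dB.
Before 5:1 compression the overshoot was 3.5 × 5 = 17.5 dB, so input = -29.5 + 17.5 = -12 dBFS.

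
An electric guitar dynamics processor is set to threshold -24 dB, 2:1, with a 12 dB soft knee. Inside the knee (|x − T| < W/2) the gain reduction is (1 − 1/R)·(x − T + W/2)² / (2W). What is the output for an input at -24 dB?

x − T + W/2 = -24 − (-24) + 6 = 6.
GR = (1 − 1/2) × 6² / 24 = 0.5 × 36 / 24 = 0.75 dB.
Output = -24 − 0.75 = -24.75 dB.

-24.75 dB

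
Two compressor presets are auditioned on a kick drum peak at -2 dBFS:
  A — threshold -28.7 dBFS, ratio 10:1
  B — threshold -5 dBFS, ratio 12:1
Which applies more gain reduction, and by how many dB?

A, by 21.28 dB

A: GR = 26.7 − 26.7/10 = 24.03 dB.
B: GR = 3 − 3/12 = 2.75 dB.
Difference: 21.28 dB in favour of A.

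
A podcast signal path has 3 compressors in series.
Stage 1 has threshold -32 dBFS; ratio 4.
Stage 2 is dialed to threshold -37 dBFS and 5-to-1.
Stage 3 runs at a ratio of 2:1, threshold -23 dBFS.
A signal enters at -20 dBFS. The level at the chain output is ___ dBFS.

Stage 1: overshoot 12 dB → 12/4 = 3 dB → -29 dBFS.
Stage 2: 8 dB above -37 dBFS, reduced 5:1 to 1.6 dB above → -35.4 dBFS.
Stage 3: -35.4 dBFS is at or below the -23 dBFS threshold — no compression; output -35.4 dBFS.

-35.4 dBFS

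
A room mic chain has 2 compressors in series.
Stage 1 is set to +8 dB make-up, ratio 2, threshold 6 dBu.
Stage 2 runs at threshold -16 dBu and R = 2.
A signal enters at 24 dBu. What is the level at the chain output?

3.5 dBu

Stage 1: overshoot 18 dB → 18/2 = 9 dB → 15 dBu; +8 dB make-up → 23 dBu.
Stage 2: overshoot 39 dB → 39/2 = 19.5 dB → 3.5 dBu.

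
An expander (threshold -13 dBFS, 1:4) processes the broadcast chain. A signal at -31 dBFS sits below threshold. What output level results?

The input is 18 dB below the -13 dBFS threshold.
A 1:4 expander multiplies undershoot by 4: 18 × 4 = 72 dB below threshold.
Output = -13 − 72 = -85 dBFS.

-85 dBFS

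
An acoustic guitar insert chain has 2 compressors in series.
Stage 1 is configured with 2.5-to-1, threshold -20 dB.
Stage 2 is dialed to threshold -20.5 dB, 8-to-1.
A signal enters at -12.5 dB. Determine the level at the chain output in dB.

Stage 1: overshoot 7.5 dB → 7.5/2.5 = 3 dB → -17 dB.
Stage 2: 3.5 dB above -20.5 dB, reduced 8:1 to 0.4375 dB above → -20.0625 dB.

-20.0625 dB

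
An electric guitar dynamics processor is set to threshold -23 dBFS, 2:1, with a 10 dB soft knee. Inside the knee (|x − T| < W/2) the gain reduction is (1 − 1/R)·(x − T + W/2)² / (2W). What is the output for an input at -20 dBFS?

x − T + W/2 = -20 − (-23) + 5 = 8.
GR = (1 − 1/2) × 8² / 20 = 0.5 × 64 / 20 = 1.6 dB.
Output = -20 − 1.6 = -21.6 dBFS.

-21.6 dBFS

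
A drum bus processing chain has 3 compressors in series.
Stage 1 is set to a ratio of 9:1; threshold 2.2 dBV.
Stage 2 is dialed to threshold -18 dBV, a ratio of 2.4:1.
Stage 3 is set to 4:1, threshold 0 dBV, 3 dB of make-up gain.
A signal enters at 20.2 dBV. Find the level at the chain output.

Stage 1: overshoot 18 dB → 18/9 = 2 dB → 4.2 dBV.
Stage 2: overshoot 22.2 dB → 22.2/2.4 = 9.25 dB → -8.75 dBV.
Stage 3: -8.75 dBV is at or below the 0 dBV threshold — no compression; make-up brings it to -5.75 dBV.

-5.75 dBV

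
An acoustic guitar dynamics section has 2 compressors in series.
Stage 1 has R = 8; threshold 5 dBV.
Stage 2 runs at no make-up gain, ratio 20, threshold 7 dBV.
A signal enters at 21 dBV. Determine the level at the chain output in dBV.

7 dBV

Stage 1: 16 dB above 5 dBV, reduced 8:1 to 2 dB above → 7 dBV.
Stage 2: below threshold (7 ≤ 7); passes unchanged; output 7 dBV.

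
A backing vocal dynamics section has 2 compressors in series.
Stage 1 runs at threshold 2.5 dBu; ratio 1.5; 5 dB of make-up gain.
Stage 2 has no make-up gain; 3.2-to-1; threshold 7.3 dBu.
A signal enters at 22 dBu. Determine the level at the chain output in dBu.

Stage 1: 22 dBu is 19.5 dB over 2.5 dBu; at 1.5:1 that becomes 13 dB over, giving 15.5 dBu; +5 dB make-up → 20.5 dBu.
Stage 2: 13.2 dB above 7.3 dBu, reduced 3.2:1 to 4.125 dB above → 11.425 dBu.

11.425 dBu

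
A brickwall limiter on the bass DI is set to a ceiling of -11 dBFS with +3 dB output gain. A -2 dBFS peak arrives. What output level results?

A brickwall limiter is an ∞:1 compressor: any input above the ceiling is clamped to -11 dBFS.
Output gain then adds 3 dB: -11 + 3 = -8 dBFS.

-8 dBFS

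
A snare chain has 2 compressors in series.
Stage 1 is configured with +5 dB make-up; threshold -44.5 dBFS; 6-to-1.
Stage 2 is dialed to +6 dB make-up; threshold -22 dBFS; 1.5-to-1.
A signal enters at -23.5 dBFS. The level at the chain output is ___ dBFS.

Stage 1: 21 dB above -44.5 dBFS, reduced 6:1 to 3.5 dB above → -41 dBFS; +5 dB make-up → -36 dBFS.
Stage 2: -36 dBFS is at or below the -22 dBFS threshold — no compression; make-up brings it to -30 dBFS.

-30 dBFS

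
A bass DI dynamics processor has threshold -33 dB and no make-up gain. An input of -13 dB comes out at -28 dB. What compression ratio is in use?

Input overshoot = -13 − (-33) = 20 dB; output overshoot = -28 − (-33) = 5 dB.
Ratio = 20 / 5 = 4.

4:1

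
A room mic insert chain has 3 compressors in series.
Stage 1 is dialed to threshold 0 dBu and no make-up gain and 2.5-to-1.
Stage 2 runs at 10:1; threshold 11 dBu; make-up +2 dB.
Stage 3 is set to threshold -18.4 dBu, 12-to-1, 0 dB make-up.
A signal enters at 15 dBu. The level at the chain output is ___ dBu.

-16.2 dBu

Stage 1: 15 dB above 0 dBu, reduced 2.5:1 to 6 dB above → 6 dBu.
Stage 2: 6 dBu is at or below the 11 dBu threshold — no compression; make-up brings it to 8 dBu.
Stage 3: 26.4 dB above -18.4 dBu, reduced 12:1 to 2.2 dB above → -16.2 dBu.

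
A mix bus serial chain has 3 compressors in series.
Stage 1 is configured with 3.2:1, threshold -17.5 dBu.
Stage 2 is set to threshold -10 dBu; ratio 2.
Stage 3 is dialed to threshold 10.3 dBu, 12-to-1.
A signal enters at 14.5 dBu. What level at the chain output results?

-8.75 dBu

Stage 1: overshoot 32 dB → 32/3.2 = 10 dB → -7.5 dBu.
Stage 2: -7.5 dBu is 2.5 dB over -10 dBu; at 2:1 that becomes 1.25 dB over, giving -8.75 dBu.
Stage 3: -8.75 dBu ≤ 10.3 dBu, so stage 3 doesn't engage; output -8.75 dBu.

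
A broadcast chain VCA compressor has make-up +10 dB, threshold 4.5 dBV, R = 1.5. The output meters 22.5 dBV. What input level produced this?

16.5 dBV

Stripping the +10 dB make-up gives 12.5 dBV at the gain stage.
Post-compression overshoot = 12.5 − 4.5 = 8 dB.
Undo the ratio: input overshoot = 8 × 1.5 = 12 dB, giving input = 16.5 dBV.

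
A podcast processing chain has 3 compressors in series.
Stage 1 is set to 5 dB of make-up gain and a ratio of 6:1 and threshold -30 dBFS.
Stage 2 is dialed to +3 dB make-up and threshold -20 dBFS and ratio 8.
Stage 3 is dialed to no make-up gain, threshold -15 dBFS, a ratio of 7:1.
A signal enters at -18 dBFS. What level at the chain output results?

-20 dBFS

Stage 1: -18 dBFS is 12 dB over -30 dBFS; at 6:1 that becomes 2 dB over, giving -28 dBFS; +5 dB make-up → -23 dBFS.
Stage 2: below threshold (-23 ≤ -20); passes unchanged; make-up brings it to -20 dBFS.
Stage 3: below threshold (-20 ≤ -15); passes unchanged; output -20 dBFS.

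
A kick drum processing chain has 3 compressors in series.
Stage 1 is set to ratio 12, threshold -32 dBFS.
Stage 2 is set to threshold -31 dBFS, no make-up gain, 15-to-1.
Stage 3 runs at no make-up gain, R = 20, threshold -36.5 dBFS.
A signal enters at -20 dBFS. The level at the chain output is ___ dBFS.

-36.225 dBFS

Stage 1: 12 dB above -32 dBFS, reduced 12:1 to 1 dB above → -31 dBFS.
Stage 2: -31 dBFS ≤ -31 dBFS, so stage 2 doesn't engage; output -31 dBFS.
Stage 3: -31 dBFS is 5.5 dB over -36.5 dBFS; at 20:1 that becomes 0.275 dB over, giving -36.225 dBFS.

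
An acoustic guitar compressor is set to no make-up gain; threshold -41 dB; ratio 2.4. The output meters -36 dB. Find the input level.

-29 dB

The compressed level sits -36 − (-41) = 5 dB over threshold.
Before 2.4:1 compression the overshoot was 5 × 2.4 = 12 dB, so input = -41 + 12 = -29 dB.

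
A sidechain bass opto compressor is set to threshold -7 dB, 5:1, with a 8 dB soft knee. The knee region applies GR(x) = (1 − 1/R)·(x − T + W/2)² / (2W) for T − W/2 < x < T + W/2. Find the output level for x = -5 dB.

x − T + W/2 = -5 − (-7) + 4 = 6.
GR = (1 − 1/5) × 6² / 16 = 0.8 × 36 / 16 = 1.8 dB.
Output = -5 − 1.8 = -6.8 dB.

-6.8 dB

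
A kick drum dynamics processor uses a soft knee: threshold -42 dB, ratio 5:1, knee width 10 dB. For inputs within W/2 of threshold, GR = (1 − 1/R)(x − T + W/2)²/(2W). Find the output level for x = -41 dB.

-42.44 dB

x − T + W/2 = -41 − (-42) + 5 = 6.
GR = (1 − 1/5) × 6² / 20 = 0.8 × 36 / 20 = 1.44 dB.
Output = -41 − 1.44 = -42.44 dB.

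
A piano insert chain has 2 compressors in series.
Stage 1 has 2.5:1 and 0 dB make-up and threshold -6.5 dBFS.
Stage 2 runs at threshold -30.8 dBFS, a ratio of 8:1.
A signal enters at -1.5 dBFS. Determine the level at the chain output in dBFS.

Stage 1: 5 dB above -6.5 dBFS, reduced 2.5:1 to 2 dB above → -4.5 dBFS.
Stage 2: 26.3 dB above -30.8 dBFS, reduced 8:1 to 3.2875 dB above → -27.5125 dBFS.

-27.5125 dBFS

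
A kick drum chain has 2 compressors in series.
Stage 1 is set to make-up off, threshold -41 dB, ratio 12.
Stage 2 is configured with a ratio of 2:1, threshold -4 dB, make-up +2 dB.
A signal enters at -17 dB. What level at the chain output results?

Stage 1: -17 dB is 24 dB over -41 dB; at 12:1 that becomes 2 dB over, giving -39 dB.
Stage 2: -39 dB is at or below the -4 dB threshold — no compression; make-up brings it to -37 dB.

-37 dB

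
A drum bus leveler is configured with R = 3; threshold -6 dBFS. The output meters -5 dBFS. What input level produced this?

Post-compression overshoot = -5 − (-6) = 1 dB.
Input overshoot = R × output overshoot = 3 dB → input = -6 + 3 = -3 dBFS.

-3 dBFS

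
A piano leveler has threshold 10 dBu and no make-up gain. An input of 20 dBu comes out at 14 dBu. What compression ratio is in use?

2.5:1

Input overshoot = 20 − 10 = 10 dB; output overshoot = 14 − 10 = 4 dB.
Ratio = 10 / 4 = 2.5.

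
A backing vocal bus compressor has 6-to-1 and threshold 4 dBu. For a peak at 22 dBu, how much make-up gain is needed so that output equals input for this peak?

Without make-up, output = threshold + overshoot/6 = 4 + 3 = 7 dBu.
Gap to target: 15 dB.

15 dB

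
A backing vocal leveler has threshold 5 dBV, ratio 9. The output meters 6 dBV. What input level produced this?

14 dBV

Post-compression overshoot = 6 − 5 = 1 dB.
Undo the ratio: input overshoot = 1 × 9 = 9 dB, giving input = 14 dBV.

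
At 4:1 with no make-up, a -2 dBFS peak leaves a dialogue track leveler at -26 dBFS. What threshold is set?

-34 dBFS

Input is 32 dB above T (since output overshoot × R = input overshoot: (-26 − T)·4 = -2 − T gives T = -34 dBFS).
Check: -34 + (-2 − (-34))/4 = -34 + 8 = -26 dBFS. ✓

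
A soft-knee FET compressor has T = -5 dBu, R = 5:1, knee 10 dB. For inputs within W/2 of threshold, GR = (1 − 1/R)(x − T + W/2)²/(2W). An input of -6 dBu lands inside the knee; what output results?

-6.64 dBu

x − T + W/2 = -6 − (-5) + 5 = 4.
GR = (1 − 1/5) × 4² / 20 = 0.8 × 16 / 20 = 0.64 dB.
Output = -6 − 0.64 = -6.64 dBu.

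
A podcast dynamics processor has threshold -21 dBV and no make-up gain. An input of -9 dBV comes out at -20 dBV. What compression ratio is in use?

Input overshoot = -9 − (-21) = 12 dB; output overshoot = -20 − (-21) = 1 dB.
Ratio = 12 / 1 = 12.

12:1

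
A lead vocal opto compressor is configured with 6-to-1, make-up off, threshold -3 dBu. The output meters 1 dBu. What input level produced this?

Post-compression overshoot = 1 − (-3) = 4 dB.
Before 6:1 compression the overshoot was 4 × 6 = 24 dB, so input = -3 + 24 = 21 dBu.

21 dBu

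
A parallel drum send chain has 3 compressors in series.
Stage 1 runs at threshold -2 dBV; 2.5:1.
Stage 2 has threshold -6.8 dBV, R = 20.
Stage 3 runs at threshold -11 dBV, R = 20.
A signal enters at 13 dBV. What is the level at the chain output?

Stage 1: 13 dBV is 15 dB over -2 dBV; at 2.5:1 that becomes 6 dB over, giving 4 dBV.
Stage 2: 4 dBV is 10.8 dB over -6.8 dBV; at 20:1 that becomes 0.54 dB over, giving -6.26 dBV.
Stage 3: overshoot 4.74 dB → 4.74/20 = 0.237 dB → -10.763 dBV.

-10.763 dBV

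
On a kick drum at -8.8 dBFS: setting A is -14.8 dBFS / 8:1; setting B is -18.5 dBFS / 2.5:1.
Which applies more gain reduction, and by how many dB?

A: overshoot 6 dB → output overshoot 0.75 dB → GR 5.25 dB.
B: overshoot 9.7 dB → output overshoot 3.88 dB → GR 5.82 dB.
Difference: 0.57 dB in favour of B.

B, by 0.57 dB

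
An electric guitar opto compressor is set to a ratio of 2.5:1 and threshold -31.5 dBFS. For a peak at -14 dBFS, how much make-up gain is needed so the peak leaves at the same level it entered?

Without make-up, output = threshold + overshoot/2.5 = -31.5 + 7 = -24.5 dBFS.
Gap to target: 10.5 dB.

10.5 dB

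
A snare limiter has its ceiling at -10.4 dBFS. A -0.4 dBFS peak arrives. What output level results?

-10.4 dBFS

At ∞:1, everything above -10.4 dBFS is held at the ceiling.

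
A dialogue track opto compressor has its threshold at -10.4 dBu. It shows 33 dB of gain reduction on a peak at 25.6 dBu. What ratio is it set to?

Input overshoot = 25.6 − (-10.4) = 36 dB.
Output overshoot = 36 − 33 = 3 dB.
Ratio = input overshoot / output overshoot = 36 / 3 = 12.

12:1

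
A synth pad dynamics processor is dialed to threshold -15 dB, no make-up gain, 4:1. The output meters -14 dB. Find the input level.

That's 1 dB above the -15 dB threshold.
Undo the ratio: input overshoot = 1 × 4 = 4 dB, giving input = -11 dB.

-11 dB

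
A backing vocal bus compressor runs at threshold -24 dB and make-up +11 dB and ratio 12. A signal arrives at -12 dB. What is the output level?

The input is 12 dB above the -24 dB threshold.
At 12:1 the overshoot is divided by 12, leaving 1 dB above threshold.
Output = -24 + 1 = -23 dB; make-up adds 11 dB, giving -12 dB.

-12 dB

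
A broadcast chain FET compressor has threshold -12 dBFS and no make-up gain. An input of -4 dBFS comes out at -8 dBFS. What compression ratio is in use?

2:1

Input overshoot = -4 − (-12) = 8 dB; output overshoot = -8 − (-12) = 4 dB.
Ratio = 8 / 4 = 2.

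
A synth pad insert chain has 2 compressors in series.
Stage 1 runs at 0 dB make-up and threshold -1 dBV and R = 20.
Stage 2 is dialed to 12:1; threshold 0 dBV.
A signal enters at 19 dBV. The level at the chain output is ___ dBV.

0 dBV

Stage 1: 19 dBV is 20 dB over -1 dBV; at 20:1 that becomes 1 dB over, giving 0 dBV.
Stage 2: 0 dBV is at or below the 0 dBV threshold — no compression; output 0 dBV.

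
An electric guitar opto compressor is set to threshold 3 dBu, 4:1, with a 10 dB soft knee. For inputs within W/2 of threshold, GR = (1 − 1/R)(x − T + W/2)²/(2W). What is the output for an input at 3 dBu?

2.0625 dBu

x − T + W/2 = 3 − 3 + 5 = 5.
GR = (1 − 1/4) × 5² / 20 = 0.75 × 25 / 20 = 0.9375 dB.
Output = 3 − 0.9375 = 2.0625 dBu.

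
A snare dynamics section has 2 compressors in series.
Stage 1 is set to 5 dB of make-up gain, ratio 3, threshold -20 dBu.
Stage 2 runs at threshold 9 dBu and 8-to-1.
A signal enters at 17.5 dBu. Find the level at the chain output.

-2.5 dBu

Stage 1: overshoot 37.5 dB → 37.5/3 = 12.5 dB → -7.5 dBu; +5 dB make-up → -2.5 dBu.
Stage 2: -2.5 dBu is at or below the 9 dBu threshold — no compression; output -2.5 dBu.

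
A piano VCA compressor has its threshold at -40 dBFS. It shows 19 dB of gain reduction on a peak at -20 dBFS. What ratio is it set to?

Input overshoot = -20 − (-40) = 20 dB.
Output overshoot = 20 − 19 = 1 dB.
Ratio = input overshoot / output overshoot = 20 / 1 = 20.

20:1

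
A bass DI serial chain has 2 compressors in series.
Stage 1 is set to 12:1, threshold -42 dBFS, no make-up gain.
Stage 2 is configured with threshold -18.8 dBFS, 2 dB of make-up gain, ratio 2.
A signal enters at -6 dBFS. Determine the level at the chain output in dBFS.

Stage 1: -6 dBFS is 36 dB over -42 dBFS; at 12:1 that becomes 3 dB over, giving -39 dBFS.
Stage 2: below threshold (-39 ≤ -18.8); passes unchanged; make-up brings it to -37 dBFS.

-37 dBFS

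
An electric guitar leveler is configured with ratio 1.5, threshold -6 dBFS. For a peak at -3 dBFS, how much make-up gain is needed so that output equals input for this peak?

Overshoot 3 dB → 3/1.5 = 2 dB after compression, so the compressed level is -6 + 2 = -4 dBFS.
Make-up = target − compressed = -3 − (-4) = 1 dB.

1 dB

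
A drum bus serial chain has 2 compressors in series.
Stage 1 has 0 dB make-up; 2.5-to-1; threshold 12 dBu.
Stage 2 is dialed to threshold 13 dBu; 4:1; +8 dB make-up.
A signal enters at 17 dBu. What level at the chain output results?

21.25 dBu

Stage 1: 5 dB above 12 dBu, reduced 2.5:1 to 2 dB above → 14 dBu.
Stage 2: 1 dB above 13 dBu, reduced 4:1 to 0.25 dB above → 13.25 dBu; +8 dB make-up → 21.25 dBu.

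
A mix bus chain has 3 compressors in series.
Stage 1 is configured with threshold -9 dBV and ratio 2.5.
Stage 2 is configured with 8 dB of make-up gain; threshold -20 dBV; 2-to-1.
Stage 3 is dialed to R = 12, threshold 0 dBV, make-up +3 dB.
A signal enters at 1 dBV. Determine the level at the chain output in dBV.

-1.5 dBV

Stage 1: 10 dB above -9 dBV, reduced 2.5:1 to 4 dB above → -5 dBV.
Stage 2: 15 dB above -20 dBV, reduced 2:1 to 7.5 dB above → -12.5 dBV; +8 dB make-up → -4.5 dBV.
Stage 3: below threshold (-4.5 ≤ 0); passes unchanged; make-up brings it to -1.5 dBV.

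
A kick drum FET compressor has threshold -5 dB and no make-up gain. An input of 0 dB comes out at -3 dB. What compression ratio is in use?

Input overshoot = 0 − (-5) = 5 dB; output overshoot = -3 − (-5) = 2 dB.
Ratio = 5 / 2 = 2.5.

2.5:1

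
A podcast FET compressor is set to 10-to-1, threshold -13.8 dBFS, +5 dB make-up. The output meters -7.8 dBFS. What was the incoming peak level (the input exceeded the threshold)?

Before make-up, the level was -7.8 − 5 = -12.8 dBFS.
That's 1 dB above the -13.8 dBFS threshold.
Undo the ratio: input overshoot = 1 × 10 = 10 dB, giving input = -3.8 dBFS.

-3.8 dBFS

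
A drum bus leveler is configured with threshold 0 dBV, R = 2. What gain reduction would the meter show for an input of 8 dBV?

4 dB

8 dBV exceeds the threshold by 8 dB.
After 2:1 compression the overshoot becomes 8/2 = 4 dB.
So the signal is attenuated by 8 − 4 = 4 dB.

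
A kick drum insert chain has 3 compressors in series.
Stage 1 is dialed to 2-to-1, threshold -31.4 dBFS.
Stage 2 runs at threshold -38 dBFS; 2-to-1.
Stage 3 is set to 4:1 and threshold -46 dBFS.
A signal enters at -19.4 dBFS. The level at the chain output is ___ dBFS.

Stage 1: overshoot 12 dB → 12/2 = 6 dB → -25.4 dBFS.
Stage 2: 12.6 dB above -38 dBFS, reduced 2:1 to 6.3 dB above → -31.7 dBFS.
Stage 3: overshoot 14.3 dB → 14.3/4 = 3.575 dB → -42.425 dBFS.

-42.425 dBFS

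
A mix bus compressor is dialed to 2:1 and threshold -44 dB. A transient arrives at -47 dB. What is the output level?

-47 dB

-47 dB is 3 dB below the -44 dB threshold, so no gain reduction is applied.
Output = input = -47 dB.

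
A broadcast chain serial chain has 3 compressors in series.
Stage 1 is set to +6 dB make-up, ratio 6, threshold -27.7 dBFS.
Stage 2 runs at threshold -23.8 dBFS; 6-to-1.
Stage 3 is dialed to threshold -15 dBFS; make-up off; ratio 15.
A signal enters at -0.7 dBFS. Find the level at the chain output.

Stage 1: overshoot 27 dB → 27/6 = 4.5 dB → -23.2 dBFS; +6 dB make-up → -17.2 dBFS.
Stage 2: overshoot 6.6 dB → 6.6/6 = 1.1 dB → -22.7 dBFS.
Stage 3: -22.7 dBFS ≤ -15 dBFS, so stage 3 doesn't engage; output -22.7 dBFS.

-22.7 dBFS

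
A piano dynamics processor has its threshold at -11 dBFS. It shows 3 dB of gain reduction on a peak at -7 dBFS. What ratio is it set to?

Input overshoot = -7 − (-11) = 4 dB.
Output overshoot = 4 − 3 = 1 dB.
Ratio = input overshoot / output overshoot = 4 / 1 = 4.

4:1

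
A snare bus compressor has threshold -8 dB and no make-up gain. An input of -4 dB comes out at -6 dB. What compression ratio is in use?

2:1

Input overshoot = -4 − (-8) = 4 dB; output overshoot = -6 − (-8) = 2 dB.
Ratio = 4 / 2 = 2.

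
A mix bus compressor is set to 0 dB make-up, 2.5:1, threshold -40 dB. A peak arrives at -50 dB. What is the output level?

-50 dB

-50 dB is 10 dB below the -40 dB threshold, so no gain reduction is applied.
Output = input = -50 dB.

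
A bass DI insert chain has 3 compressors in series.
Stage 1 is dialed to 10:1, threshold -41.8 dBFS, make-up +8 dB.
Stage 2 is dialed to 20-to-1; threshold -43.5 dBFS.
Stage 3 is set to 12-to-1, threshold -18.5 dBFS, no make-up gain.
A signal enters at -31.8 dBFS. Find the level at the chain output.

-42.965 dBFS

Stage 1: overshoot 10 dB → 10/10 = 1 dB → -40.8 dBFS; +8 dB make-up → -32.8 dBFS.
Stage 2: 10.7 dB above -43.5 dBFS, reduced 20:1 to 0.535 dB above → -42.965 dBFS.
Stage 3: -42.965 dBFS is at or below the -18.5 dBFS threshold — no compression; output -42.965 dBFS.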